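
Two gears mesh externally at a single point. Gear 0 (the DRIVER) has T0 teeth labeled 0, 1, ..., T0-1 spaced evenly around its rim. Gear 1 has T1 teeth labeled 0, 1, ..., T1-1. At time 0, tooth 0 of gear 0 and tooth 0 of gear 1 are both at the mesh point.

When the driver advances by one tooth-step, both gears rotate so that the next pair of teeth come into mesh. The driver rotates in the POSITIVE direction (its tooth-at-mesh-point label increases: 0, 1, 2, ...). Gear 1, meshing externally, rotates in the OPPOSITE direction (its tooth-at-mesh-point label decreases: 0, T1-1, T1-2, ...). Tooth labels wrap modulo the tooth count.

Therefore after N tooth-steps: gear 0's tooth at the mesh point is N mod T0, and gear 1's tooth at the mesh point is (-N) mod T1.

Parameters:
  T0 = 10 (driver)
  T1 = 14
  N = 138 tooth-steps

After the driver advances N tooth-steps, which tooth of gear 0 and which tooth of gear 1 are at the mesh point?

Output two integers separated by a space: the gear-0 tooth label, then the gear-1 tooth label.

Answer: 8 2

Derivation:
Gear 0 (driver, T0=10): tooth at mesh = N mod T0
  138 = 13 * 10 + 8, so 138 mod 10 = 8
  gear 0 tooth = 8
Gear 1 (driven, T1=14): tooth at mesh = (-N) mod T1
  138 = 9 * 14 + 12, so 138 mod 14 = 12
  (-138) mod 14 = (-12) mod 14 = 14 - 12 = 2
Mesh after 138 steps: gear-0 tooth 8 meets gear-1 tooth 2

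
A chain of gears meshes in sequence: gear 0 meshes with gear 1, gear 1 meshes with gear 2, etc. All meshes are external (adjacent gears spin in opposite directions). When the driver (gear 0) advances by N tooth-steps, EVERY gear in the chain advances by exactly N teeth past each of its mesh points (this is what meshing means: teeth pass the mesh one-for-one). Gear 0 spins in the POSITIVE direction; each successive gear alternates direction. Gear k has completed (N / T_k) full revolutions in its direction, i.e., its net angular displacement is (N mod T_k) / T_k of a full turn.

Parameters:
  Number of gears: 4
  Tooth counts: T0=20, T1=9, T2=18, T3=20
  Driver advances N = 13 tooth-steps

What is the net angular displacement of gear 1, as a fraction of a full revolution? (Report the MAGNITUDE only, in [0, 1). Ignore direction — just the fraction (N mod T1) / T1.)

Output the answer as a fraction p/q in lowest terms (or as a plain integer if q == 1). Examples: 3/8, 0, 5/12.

Answer: 4/9

Derivation:
Chain of 4 gears, tooth counts: [20, 9, 18, 20]
  gear 0: T0=20, direction=positive, advance = 13 mod 20 = 13 teeth = 13/20 turn
  gear 1: T1=9, direction=negative, advance = 13 mod 9 = 4 teeth = 4/9 turn
  gear 2: T2=18, direction=positive, advance = 13 mod 18 = 13 teeth = 13/18 turn
  gear 3: T3=20, direction=negative, advance = 13 mod 20 = 13 teeth = 13/20 turn
Gear 1: 13 mod 9 = 4
Fraction = 4 / 9 = 4/9 (gcd(4,9)=1) = 4/9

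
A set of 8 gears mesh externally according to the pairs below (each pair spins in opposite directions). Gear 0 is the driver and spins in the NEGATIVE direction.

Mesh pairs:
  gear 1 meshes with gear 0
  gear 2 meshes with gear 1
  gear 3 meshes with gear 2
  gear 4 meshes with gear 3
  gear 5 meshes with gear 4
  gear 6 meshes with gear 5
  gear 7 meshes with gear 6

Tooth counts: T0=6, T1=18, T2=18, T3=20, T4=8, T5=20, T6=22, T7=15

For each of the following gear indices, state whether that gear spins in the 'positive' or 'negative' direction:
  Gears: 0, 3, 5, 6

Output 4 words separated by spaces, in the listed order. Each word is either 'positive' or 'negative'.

Answer: negative positive positive negative

Derivation:
Gear 0 (driver): negative (depth 0)
  gear 1: meshes with gear 0 -> depth 1 -> positive (opposite of gear 0)
  gear 2: meshes with gear 1 -> depth 2 -> negative (opposite of gear 1)
  gear 3: meshes with gear 2 -> depth 3 -> positive (opposite of gear 2)
  gear 4: meshes with gear 3 -> depth 4 -> negative (opposite of gear 3)
  gear 5: meshes with gear 4 -> depth 5 -> positive (opposite of gear 4)
  gear 6: meshes with gear 5 -> depth 6 -> negative (opposite of gear 5)
  gear 7: meshes with gear 6 -> depth 7 -> positive (opposite of gear 6)
Queried indices 0, 3, 5, 6 -> negative, positive, positive, negative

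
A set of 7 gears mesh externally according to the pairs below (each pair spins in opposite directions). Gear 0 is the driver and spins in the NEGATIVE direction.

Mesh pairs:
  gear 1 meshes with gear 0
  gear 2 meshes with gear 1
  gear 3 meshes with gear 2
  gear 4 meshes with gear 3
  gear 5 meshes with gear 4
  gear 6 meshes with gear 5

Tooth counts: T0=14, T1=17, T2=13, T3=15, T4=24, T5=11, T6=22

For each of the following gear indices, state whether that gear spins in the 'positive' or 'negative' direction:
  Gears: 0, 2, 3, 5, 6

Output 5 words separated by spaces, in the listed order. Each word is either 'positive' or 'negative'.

Answer: negative negative positive positive negative

Derivation:
Gear 0 (driver): negative (depth 0)
  gear 1: meshes with gear 0 -> depth 1 -> positive (opposite of gear 0)
  gear 2: meshes with gear 1 -> depth 2 -> negative (opposite of gear 1)
  gear 3: meshes with gear 2 -> depth 3 -> positive (opposite of gear 2)
  gear 4: meshes with gear 3 -> depth 4 -> negative (opposite of gear 3)
  gear 5: meshes with gear 4 -> depth 5 -> positive (opposite of gear 4)
  gear 6: meshes with gear 5 -> depth 6 -> negative (opposite of gear 5)
Queried indices 0, 2, 3, 5, 6 -> negative, negative, positive, positive, negative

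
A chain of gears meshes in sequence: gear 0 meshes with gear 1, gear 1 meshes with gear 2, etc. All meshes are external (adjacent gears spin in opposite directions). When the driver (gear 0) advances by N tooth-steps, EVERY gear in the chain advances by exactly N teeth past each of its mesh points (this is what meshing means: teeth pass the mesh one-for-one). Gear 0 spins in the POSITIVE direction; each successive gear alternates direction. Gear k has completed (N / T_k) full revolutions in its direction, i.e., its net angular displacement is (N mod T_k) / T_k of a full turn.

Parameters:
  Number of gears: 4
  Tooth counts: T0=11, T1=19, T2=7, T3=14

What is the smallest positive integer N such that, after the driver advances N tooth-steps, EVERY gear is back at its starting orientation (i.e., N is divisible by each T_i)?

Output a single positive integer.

Gear k returns to start when N is a multiple of T_k.
All gears at start simultaneously when N is a common multiple of [11, 19, 7, 14]; the smallest such N is lcm(11, 19, 7, 14).
Start: lcm = T0 = 11
Fold in T1=19: gcd(11, 19) = 1; lcm(11, 19) = 11 * 19 / 1 = 209 / 1 = 209
Fold in T2=7: gcd(209, 7) = 1; lcm(209, 7) = 209 * 7 / 1 = 1463 / 1 = 1463
Fold in T3=14: gcd(1463, 14) = 7; lcm(1463, 14) = 1463 * 14 / 7 = 20482 / 7 = 2926
Full cycle length = 2926

Answer: 2926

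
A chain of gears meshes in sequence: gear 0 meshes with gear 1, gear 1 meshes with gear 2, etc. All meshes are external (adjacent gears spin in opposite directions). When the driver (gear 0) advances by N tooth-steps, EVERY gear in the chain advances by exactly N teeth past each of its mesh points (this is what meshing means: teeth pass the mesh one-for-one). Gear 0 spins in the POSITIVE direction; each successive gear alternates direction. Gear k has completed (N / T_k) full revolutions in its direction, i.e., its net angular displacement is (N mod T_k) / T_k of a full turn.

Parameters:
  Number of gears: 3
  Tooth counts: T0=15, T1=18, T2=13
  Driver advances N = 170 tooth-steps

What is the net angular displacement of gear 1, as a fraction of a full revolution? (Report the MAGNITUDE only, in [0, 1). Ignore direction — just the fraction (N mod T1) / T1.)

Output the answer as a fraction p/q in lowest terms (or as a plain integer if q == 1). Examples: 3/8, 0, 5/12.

Answer: 4/9

Derivation:
Chain of 3 gears, tooth counts: [15, 18, 13]
  gear 0: T0=15, direction=positive, advance = 170 mod 15 = 5 teeth = 5/15 turn
  gear 1: T1=18, direction=negative, advance = 170 mod 18 = 8 teeth = 8/18 turn
  gear 2: T2=13, direction=positive, advance = 170 mod 13 = 1 teeth = 1/13 turn
Gear 1: 170 mod 18 = 8
Fraction = 8 / 18 = 4/9 (gcd(8,18)=2) = 4/9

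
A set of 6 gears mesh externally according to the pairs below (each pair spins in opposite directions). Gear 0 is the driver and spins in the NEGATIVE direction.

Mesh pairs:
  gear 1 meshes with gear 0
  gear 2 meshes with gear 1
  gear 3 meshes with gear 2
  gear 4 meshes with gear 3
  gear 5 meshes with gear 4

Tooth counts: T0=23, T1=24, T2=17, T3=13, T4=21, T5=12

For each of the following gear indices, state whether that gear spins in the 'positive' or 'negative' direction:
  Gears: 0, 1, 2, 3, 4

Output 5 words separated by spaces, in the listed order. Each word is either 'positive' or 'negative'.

Answer: negative positive negative positive negative

Derivation:
Gear 0 (driver): negative (depth 0)
  gear 1: meshes with gear 0 -> depth 1 -> positive (opposite of gear 0)
  gear 2: meshes with gear 1 -> depth 2 -> negative (opposite of gear 1)
  gear 3: meshes with gear 2 -> depth 3 -> positive (opposite of gear 2)
  gear 4: meshes with gear 3 -> depth 4 -> negative (opposite of gear 3)
  gear 5: meshes with gear 4 -> depth 5 -> positive (opposite of gear 4)
Queried indices 0, 1, 2, 3, 4 -> negative, positive, negative, positive, negative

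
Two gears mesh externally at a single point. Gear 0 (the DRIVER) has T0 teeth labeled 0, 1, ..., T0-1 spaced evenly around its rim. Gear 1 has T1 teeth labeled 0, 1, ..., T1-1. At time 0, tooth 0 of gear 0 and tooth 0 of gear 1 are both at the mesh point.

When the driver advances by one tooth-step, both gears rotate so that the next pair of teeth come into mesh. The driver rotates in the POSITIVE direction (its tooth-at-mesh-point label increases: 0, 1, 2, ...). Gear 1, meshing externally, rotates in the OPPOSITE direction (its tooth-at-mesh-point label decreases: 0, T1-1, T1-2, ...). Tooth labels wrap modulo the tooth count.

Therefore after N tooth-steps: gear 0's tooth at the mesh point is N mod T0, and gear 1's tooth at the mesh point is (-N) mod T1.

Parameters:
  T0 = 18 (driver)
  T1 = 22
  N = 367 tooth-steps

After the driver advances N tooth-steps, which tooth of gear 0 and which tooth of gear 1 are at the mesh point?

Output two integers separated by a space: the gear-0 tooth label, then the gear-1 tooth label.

Answer: 7 7

Derivation:
Gear 0 (driver, T0=18): tooth at mesh = N mod T0
  367 = 20 * 18 + 7, so 367 mod 18 = 7
  gear 0 tooth = 7
Gear 1 (driven, T1=22): tooth at mesh = (-N) mod T1
  367 = 16 * 22 + 15, so 367 mod 22 = 15
  (-367) mod 22 = (-15) mod 22 = 22 - 15 = 7
Mesh after 367 steps: gear-0 tooth 7 meets gear-1 tooth 7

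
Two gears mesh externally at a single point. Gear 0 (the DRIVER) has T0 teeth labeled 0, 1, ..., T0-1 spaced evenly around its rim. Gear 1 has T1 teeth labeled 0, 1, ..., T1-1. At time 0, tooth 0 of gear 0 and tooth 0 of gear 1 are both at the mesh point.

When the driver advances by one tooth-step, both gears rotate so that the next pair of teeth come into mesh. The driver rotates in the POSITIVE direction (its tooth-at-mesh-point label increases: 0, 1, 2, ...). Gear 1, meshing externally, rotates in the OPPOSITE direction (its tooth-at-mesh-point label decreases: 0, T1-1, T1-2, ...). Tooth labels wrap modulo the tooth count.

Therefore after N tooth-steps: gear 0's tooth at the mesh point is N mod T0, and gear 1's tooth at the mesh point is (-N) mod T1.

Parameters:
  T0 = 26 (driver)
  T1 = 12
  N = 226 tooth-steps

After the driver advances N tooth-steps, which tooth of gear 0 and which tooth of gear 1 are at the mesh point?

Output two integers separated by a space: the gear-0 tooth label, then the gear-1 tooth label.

Gear 0 (driver, T0=26): tooth at mesh = N mod T0
  226 = 8 * 26 + 18, so 226 mod 26 = 18
  gear 0 tooth = 18
Gear 1 (driven, T1=12): tooth at mesh = (-N) mod T1
  226 = 18 * 12 + 10, so 226 mod 12 = 10
  (-226) mod 12 = (-10) mod 12 = 12 - 10 = 2
Mesh after 226 steps: gear-0 tooth 18 meets gear-1 tooth 2

Answer: 18 2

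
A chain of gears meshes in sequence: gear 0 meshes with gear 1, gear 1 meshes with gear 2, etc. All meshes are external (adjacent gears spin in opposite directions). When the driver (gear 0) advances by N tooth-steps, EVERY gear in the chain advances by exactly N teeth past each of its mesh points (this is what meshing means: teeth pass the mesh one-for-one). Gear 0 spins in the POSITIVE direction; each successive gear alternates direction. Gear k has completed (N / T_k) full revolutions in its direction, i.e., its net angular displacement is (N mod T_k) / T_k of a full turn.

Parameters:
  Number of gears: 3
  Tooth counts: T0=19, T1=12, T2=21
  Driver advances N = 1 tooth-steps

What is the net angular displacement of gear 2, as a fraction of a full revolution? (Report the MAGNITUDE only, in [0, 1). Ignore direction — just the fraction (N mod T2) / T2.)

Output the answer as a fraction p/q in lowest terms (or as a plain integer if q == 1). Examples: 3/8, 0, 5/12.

Answer: 1/21

Derivation:
Chain of 3 gears, tooth counts: [19, 12, 21]
  gear 0: T0=19, direction=positive, advance = 1 mod 19 = 1 teeth = 1/19 turn
  gear 1: T1=12, direction=negative, advance = 1 mod 12 = 1 teeth = 1/12 turn
  gear 2: T2=21, direction=positive, advance = 1 mod 21 = 1 teeth = 1/21 turn
Gear 2: 1 mod 21 = 1
Fraction = 1 / 21 = 1/21 (gcd(1,21)=1) = 1/21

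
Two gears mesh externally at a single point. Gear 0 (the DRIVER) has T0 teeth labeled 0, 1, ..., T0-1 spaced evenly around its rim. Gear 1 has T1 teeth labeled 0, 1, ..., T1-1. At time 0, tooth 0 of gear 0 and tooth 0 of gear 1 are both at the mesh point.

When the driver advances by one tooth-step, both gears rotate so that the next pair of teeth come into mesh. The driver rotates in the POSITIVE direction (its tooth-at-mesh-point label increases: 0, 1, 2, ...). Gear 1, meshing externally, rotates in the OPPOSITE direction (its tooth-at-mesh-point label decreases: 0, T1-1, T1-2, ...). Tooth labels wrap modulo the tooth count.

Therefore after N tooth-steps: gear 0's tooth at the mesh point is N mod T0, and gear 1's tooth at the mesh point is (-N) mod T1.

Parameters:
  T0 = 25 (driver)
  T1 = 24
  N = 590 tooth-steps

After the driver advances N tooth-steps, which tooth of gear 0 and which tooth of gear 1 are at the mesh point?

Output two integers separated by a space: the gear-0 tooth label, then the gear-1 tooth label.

Answer: 15 10

Derivation:
Gear 0 (driver, T0=25): tooth at mesh = N mod T0
  590 = 23 * 25 + 15, so 590 mod 25 = 15
  gear 0 tooth = 15
Gear 1 (driven, T1=24): tooth at mesh = (-N) mod T1
  590 = 24 * 24 + 14, so 590 mod 24 = 14
  (-590) mod 24 = (-14) mod 24 = 24 - 14 = 10
Mesh after 590 steps: gear-0 tooth 15 meets gear-1 tooth 10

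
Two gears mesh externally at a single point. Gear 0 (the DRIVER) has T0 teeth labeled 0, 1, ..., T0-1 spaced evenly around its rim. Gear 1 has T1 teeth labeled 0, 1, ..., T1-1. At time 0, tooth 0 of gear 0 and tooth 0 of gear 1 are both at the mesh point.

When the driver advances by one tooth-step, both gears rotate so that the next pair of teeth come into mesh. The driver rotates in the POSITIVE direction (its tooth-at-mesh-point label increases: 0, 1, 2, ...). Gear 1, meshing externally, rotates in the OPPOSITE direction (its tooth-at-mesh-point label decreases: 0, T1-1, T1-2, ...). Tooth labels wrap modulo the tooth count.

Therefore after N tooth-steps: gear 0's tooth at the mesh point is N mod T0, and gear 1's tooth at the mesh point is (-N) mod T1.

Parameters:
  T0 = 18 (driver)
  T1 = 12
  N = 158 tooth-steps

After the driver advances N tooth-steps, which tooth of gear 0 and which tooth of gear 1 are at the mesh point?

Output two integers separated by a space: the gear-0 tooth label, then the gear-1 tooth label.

Gear 0 (driver, T0=18): tooth at mesh = N mod T0
  158 = 8 * 18 + 14, so 158 mod 18 = 14
  gear 0 tooth = 14
Gear 1 (driven, T1=12): tooth at mesh = (-N) mod T1
  158 = 13 * 12 + 2, so 158 mod 12 = 2
  (-158) mod 12 = (-2) mod 12 = 12 - 2 = 10
Mesh after 158 steps: gear-0 tooth 14 meets gear-1 tooth 10

Answer: 14 10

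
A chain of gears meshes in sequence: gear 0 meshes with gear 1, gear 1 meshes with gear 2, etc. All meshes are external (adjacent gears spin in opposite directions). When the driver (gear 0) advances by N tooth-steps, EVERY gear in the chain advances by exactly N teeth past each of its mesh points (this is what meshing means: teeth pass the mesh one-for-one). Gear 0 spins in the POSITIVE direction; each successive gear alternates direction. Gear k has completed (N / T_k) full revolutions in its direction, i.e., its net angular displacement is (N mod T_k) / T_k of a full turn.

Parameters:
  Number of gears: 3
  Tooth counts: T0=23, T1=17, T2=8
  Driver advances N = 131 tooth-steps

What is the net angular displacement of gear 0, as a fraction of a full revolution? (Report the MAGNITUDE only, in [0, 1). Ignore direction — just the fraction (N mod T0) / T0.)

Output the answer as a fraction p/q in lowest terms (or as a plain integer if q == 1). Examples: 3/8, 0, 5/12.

Chain of 3 gears, tooth counts: [23, 17, 8]
  gear 0: T0=23, direction=positive, advance = 131 mod 23 = 16 teeth = 16/23 turn
  gear 1: T1=17, direction=negative, advance = 131 mod 17 = 12 teeth = 12/17 turn
  gear 2: T2=8, direction=positive, advance = 131 mod 8 = 3 teeth = 3/8 turn
Gear 0: 131 mod 23 = 16
Fraction = 16 / 23 = 16/23 (gcd(16,23)=1) = 16/23

Answer: 16/23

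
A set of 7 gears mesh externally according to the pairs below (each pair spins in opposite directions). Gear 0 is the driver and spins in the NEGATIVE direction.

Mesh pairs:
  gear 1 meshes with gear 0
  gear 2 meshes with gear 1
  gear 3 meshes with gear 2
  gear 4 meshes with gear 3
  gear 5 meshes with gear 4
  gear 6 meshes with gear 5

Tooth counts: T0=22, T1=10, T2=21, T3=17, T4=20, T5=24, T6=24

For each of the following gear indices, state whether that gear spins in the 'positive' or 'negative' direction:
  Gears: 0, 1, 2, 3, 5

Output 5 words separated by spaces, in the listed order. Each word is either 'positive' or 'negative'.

Answer: negative positive negative positive positive

Derivation:
Gear 0 (driver): negative (depth 0)
  gear 1: meshes with gear 0 -> depth 1 -> positive (opposite of gear 0)
  gear 2: meshes with gear 1 -> depth 2 -> negative (opposite of gear 1)
  gear 3: meshes with gear 2 -> depth 3 -> positive (opposite of gear 2)
  gear 4: meshes with gear 3 -> depth 4 -> negative (opposite of gear 3)
  gear 5: meshes with gear 4 -> depth 5 -> positive (opposite of gear 4)
  gear 6: meshes with gear 5 -> depth 6 -> negative (opposite of gear 5)
Queried indices 0, 1, 2, 3, 5 -> negative, positive, negative, positive, positive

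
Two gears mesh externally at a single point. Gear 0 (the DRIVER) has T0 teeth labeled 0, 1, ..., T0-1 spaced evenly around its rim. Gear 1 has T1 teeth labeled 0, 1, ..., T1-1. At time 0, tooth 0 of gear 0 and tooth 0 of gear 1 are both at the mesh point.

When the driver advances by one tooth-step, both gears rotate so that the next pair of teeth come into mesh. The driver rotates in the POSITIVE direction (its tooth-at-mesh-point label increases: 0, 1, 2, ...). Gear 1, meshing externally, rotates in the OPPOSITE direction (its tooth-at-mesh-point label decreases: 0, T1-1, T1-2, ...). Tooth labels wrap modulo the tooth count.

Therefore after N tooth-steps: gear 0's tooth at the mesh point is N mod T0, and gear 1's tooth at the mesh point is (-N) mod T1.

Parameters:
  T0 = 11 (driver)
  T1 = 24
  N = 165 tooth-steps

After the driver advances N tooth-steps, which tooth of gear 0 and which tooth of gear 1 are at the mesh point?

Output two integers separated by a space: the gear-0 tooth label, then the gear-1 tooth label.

Answer: 0 3

Derivation:
Gear 0 (driver, T0=11): tooth at mesh = N mod T0
  165 = 15 * 11 + 0, so 165 mod 11 = 0
  gear 0 tooth = 0
Gear 1 (driven, T1=24): tooth at mesh = (-N) mod T1
  165 = 6 * 24 + 21, so 165 mod 24 = 21
  (-165) mod 24 = (-21) mod 24 = 24 - 21 = 3
Mesh after 165 steps: gear-0 tooth 0 meets gear-1 tooth 3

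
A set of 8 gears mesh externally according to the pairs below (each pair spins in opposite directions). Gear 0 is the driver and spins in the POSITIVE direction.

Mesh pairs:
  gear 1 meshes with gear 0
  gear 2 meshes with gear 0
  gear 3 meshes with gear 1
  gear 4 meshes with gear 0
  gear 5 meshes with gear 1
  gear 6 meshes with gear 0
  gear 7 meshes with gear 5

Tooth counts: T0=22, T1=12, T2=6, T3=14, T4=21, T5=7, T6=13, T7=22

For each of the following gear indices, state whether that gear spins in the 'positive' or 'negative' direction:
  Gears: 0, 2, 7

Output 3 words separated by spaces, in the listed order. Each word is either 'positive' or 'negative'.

Gear 0 (driver): positive (depth 0)
  gear 1: meshes with gear 0 -> depth 1 -> negative (opposite of gear 0)
  gear 2: meshes with gear 0 -> depth 1 -> negative (opposite of gear 0)
  gear 3: meshes with gear 1 -> depth 2 -> positive (opposite of gear 1)
  gear 4: meshes with gear 0 -> depth 1 -> negative (opposite of gear 0)
  gear 5: meshes with gear 1 -> depth 2 -> positive (opposite of gear 1)
  gear 6: meshes with gear 0 -> depth 1 -> negative (opposite of gear 0)
  gear 7: meshes with gear 5 -> depth 3 -> negative (opposite of gear 5)
Queried indices 0, 2, 7 -> positive, negative, negative

Answer: positive negative negative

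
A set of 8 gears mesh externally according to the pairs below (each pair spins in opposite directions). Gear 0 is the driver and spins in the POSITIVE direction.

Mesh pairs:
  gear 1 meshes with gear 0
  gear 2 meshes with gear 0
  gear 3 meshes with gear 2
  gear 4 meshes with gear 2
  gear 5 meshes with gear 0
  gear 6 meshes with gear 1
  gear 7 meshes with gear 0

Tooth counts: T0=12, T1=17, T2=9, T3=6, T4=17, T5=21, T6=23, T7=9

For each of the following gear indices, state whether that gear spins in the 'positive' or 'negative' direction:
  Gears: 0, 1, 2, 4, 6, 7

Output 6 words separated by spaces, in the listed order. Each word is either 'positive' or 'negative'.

Answer: positive negative negative positive positive negative

Derivation:
Gear 0 (driver): positive (depth 0)
  gear 1: meshes with gear 0 -> depth 1 -> negative (opposite of gear 0)
  gear 2: meshes with gear 0 -> depth 1 -> negative (opposite of gear 0)
  gear 3: meshes with gear 2 -> depth 2 -> positive (opposite of gear 2)
  gear 4: meshes with gear 2 -> depth 2 -> positive (opposite of gear 2)
  gear 5: meshes with gear 0 -> depth 1 -> negative (opposite of gear 0)
  gear 6: meshes with gear 1 -> depth 2 -> positive (opposite of gear 1)
  gear 7: meshes with gear 0 -> depth 1 -> negative (opposite of gear 0)
Queried indices 0, 1, 2, 4, 6, 7 -> positive, negative, negative, positive, positive, negative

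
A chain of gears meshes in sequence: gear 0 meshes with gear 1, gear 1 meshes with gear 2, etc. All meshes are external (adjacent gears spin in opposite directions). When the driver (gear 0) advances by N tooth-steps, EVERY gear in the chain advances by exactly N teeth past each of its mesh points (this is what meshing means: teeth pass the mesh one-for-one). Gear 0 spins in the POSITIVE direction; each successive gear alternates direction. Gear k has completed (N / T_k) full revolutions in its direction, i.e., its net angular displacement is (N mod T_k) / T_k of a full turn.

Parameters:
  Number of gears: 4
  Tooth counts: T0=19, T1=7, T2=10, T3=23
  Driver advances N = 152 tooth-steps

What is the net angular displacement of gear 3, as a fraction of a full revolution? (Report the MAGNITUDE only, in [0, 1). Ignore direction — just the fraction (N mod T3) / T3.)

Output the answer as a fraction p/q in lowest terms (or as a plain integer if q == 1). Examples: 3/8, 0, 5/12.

Chain of 4 gears, tooth counts: [19, 7, 10, 23]
  gear 0: T0=19, direction=positive, advance = 152 mod 19 = 0 teeth = 0/19 turn
  gear 1: T1=7, direction=negative, advance = 152 mod 7 = 5 teeth = 5/7 turn
  gear 2: T2=10, direction=positive, advance = 152 mod 10 = 2 teeth = 2/10 turn
  gear 3: T3=23, direction=negative, advance = 152 mod 23 = 14 teeth = 14/23 turn
Gear 3: 152 mod 23 = 14
Fraction = 14 / 23 = 14/23 (gcd(14,23)=1) = 14/23

Answer: 14/23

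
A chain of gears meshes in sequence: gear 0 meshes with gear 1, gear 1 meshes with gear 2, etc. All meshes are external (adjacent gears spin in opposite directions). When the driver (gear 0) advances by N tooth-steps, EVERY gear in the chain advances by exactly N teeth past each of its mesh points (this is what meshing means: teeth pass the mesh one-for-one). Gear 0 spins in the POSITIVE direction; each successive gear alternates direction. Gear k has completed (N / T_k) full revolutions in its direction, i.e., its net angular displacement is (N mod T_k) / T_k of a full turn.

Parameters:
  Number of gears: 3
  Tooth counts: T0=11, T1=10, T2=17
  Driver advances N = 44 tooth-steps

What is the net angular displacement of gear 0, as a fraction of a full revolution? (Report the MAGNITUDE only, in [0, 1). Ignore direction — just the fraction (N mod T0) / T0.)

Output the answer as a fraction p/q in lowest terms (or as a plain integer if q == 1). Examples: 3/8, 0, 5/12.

Chain of 3 gears, tooth counts: [11, 10, 17]
  gear 0: T0=11, direction=positive, advance = 44 mod 11 = 0 teeth = 0/11 turn
  gear 1: T1=10, direction=negative, advance = 44 mod 10 = 4 teeth = 4/10 turn
  gear 2: T2=17, direction=positive, advance = 44 mod 17 = 10 teeth = 10/17 turn
Gear 0: 44 mod 11 = 0
Fraction = 0 / 11 = 0/1 (gcd(0,11)=11) = 0

Answer: 0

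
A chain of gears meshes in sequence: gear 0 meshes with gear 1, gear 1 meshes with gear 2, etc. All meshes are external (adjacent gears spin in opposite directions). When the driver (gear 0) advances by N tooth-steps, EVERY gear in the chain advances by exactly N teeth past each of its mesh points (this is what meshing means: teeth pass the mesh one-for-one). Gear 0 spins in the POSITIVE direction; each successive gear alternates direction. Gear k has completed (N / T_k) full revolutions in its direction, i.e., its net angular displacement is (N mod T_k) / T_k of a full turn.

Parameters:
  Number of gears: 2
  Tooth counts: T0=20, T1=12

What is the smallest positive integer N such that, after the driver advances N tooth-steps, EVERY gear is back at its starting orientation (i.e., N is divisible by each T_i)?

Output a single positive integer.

Gear k returns to start when N is a multiple of T_k.
All gears at start simultaneously when N is a common multiple of [20, 12]; the smallest such N is lcm(20, 12).
Start: lcm = T0 = 20
Fold in T1=12: gcd(20, 12) = 4; lcm(20, 12) = 20 * 12 / 4 = 240 / 4 = 60
Full cycle length = 60

Answer: 60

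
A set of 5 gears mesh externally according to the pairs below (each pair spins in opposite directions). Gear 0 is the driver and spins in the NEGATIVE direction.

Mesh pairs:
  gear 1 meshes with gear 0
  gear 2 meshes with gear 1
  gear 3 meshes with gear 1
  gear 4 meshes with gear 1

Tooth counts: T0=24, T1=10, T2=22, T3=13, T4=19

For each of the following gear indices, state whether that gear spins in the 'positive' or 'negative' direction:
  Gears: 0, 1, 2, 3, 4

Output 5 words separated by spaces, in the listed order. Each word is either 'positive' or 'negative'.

Answer: negative positive negative negative negative

Derivation:
Gear 0 (driver): negative (depth 0)
  gear 1: meshes with gear 0 -> depth 1 -> positive (opposite of gear 0)
  gear 2: meshes with gear 1 -> depth 2 -> negative (opposite of gear 1)
  gear 3: meshes with gear 1 -> depth 2 -> negative (opposite of gear 1)
  gear 4: meshes with gear 1 -> depth 2 -> negative (opposite of gear 1)
Queried indices 0, 1, 2, 3, 4 -> negative, positive, negative, negative, negative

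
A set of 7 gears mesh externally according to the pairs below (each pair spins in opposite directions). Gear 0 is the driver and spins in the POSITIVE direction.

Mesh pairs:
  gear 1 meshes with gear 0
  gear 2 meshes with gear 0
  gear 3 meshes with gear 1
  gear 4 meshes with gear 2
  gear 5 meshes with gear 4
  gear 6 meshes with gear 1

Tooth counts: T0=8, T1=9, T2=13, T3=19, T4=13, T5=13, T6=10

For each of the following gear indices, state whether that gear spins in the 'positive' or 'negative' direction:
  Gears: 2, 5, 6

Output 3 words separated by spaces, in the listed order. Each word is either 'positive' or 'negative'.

Gear 0 (driver): positive (depth 0)
  gear 1: meshes with gear 0 -> depth 1 -> negative (opposite of gear 0)
  gear 2: meshes with gear 0 -> depth 1 -> negative (opposite of gear 0)
  gear 3: meshes with gear 1 -> depth 2 -> positive (opposite of gear 1)
  gear 4: meshes with gear 2 -> depth 2 -> positive (opposite of gear 2)
  gear 5: meshes with gear 4 -> depth 3 -> negative (opposite of gear 4)
  gear 6: meshes with gear 1 -> depth 2 -> positive (opposite of gear 1)
Queried indices 2, 5, 6 -> negative, negative, positive

Answer: negative negative positive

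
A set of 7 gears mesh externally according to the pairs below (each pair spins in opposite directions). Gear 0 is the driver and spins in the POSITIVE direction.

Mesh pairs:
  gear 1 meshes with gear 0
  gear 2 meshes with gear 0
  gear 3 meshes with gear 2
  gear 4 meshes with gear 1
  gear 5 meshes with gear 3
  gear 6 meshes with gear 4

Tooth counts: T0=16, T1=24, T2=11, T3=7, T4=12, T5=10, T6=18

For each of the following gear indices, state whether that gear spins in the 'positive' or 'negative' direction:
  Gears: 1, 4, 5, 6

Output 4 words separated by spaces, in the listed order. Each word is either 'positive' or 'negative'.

Answer: negative positive negative negative

Derivation:
Gear 0 (driver): positive (depth 0)
  gear 1: meshes with gear 0 -> depth 1 -> negative (opposite of gear 0)
  gear 2: meshes with gear 0 -> depth 1 -> negative (opposite of gear 0)
  gear 3: meshes with gear 2 -> depth 2 -> positive (opposite of gear 2)
  gear 4: meshes with gear 1 -> depth 2 -> positive (opposite of gear 1)
  gear 5: meshes with gear 3 -> depth 3 -> negative (opposite of gear 3)
  gear 6: meshes with gear 4 -> depth 3 -> negative (opposite of gear 4)
Queried indices 1, 4, 5, 6 -> negative, positive, negative, negative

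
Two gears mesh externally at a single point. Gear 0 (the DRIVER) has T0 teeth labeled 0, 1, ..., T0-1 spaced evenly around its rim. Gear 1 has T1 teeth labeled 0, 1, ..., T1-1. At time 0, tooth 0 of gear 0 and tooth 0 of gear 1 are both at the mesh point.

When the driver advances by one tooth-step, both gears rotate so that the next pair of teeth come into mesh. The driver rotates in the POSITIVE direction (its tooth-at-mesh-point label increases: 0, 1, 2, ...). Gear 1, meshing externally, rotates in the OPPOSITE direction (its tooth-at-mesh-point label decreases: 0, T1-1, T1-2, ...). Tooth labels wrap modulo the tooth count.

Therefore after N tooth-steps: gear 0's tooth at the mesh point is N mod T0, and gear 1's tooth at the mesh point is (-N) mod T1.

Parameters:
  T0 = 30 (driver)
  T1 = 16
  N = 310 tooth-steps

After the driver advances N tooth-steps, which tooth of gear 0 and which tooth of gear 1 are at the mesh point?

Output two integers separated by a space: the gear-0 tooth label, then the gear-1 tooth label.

Gear 0 (driver, T0=30): tooth at mesh = N mod T0
  310 = 10 * 30 + 10, so 310 mod 30 = 10
  gear 0 tooth = 10
Gear 1 (driven, T1=16): tooth at mesh = (-N) mod T1
  310 = 19 * 16 + 6, so 310 mod 16 = 6
  (-310) mod 16 = (-6) mod 16 = 16 - 6 = 10
Mesh after 310 steps: gear-0 tooth 10 meets gear-1 tooth 10

Answer: 10 10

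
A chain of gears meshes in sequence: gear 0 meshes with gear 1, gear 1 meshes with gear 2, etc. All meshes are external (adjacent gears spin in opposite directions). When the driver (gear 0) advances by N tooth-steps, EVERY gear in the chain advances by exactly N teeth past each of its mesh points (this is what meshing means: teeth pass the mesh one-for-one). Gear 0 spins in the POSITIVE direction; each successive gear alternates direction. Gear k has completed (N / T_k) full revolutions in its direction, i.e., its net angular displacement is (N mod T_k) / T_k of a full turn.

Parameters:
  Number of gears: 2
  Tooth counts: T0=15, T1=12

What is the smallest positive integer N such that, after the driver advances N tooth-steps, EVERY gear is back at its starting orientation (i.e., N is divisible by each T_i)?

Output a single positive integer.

Gear k returns to start when N is a multiple of T_k.
All gears at start simultaneously when N is a common multiple of [15, 12]; the smallest such N is lcm(15, 12).
Start: lcm = T0 = 15
Fold in T1=12: gcd(15, 12) = 3; lcm(15, 12) = 15 * 12 / 3 = 180 / 3 = 60
Full cycle length = 60

Answer: 60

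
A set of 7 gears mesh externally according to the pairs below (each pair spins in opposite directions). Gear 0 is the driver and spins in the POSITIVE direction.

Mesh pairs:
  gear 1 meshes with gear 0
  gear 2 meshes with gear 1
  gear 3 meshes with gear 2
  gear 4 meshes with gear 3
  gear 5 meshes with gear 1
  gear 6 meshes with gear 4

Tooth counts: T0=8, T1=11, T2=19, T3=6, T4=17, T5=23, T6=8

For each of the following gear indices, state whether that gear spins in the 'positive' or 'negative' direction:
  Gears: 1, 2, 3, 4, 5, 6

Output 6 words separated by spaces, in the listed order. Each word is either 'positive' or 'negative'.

Answer: negative positive negative positive positive negative

Derivation:
Gear 0 (driver): positive (depth 0)
  gear 1: meshes with gear 0 -> depth 1 -> negative (opposite of gear 0)
  gear 2: meshes with gear 1 -> depth 2 -> positive (opposite of gear 1)
  gear 3: meshes with gear 2 -> depth 3 -> negative (opposite of gear 2)
  gear 4: meshes with gear 3 -> depth 4 -> positive (opposite of gear 3)
  gear 5: meshes with gear 1 -> depth 2 -> positive (opposite of gear 1)
  gear 6: meshes with gear 4 -> depth 5 -> negative (opposite of gear 4)
Queried indices 1, 2, 3, 4, 5, 6 -> negative, positive, negative, positive, positive, negative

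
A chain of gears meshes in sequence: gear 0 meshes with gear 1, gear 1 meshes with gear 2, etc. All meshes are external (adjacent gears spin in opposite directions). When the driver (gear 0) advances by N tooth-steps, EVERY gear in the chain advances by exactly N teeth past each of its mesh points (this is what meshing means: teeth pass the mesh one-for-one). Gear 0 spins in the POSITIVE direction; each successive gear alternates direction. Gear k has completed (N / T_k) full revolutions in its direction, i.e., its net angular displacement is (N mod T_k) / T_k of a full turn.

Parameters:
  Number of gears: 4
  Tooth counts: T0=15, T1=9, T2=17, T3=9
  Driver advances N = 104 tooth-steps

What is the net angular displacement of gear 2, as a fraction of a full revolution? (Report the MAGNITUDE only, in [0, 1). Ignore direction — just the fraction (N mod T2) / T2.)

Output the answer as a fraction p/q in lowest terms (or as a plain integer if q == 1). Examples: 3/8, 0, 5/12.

Answer: 2/17

Derivation:
Chain of 4 gears, tooth counts: [15, 9, 17, 9]
  gear 0: T0=15, direction=positive, advance = 104 mod 15 = 14 teeth = 14/15 turn
  gear 1: T1=9, direction=negative, advance = 104 mod 9 = 5 teeth = 5/9 turn
  gear 2: T2=17, direction=positive, advance = 104 mod 17 = 2 teeth = 2/17 turn
  gear 3: T3=9, direction=negative, advance = 104 mod 9 = 5 teeth = 5/9 turn
Gear 2: 104 mod 17 = 2
Fraction = 2 / 17 = 2/17 (gcd(2,17)=1) = 2/17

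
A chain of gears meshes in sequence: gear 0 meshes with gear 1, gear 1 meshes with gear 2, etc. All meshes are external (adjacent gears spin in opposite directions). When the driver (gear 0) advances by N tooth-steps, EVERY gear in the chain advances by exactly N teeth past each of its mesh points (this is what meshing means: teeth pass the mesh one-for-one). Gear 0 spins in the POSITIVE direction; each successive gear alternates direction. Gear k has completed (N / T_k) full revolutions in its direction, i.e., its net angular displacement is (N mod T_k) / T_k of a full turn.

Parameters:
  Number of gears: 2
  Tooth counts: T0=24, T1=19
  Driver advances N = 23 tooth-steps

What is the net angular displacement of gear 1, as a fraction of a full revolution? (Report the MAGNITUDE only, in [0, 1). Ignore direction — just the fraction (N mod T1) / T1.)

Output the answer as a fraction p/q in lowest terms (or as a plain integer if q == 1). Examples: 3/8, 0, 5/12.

Answer: 4/19

Derivation:
Chain of 2 gears, tooth counts: [24, 19]
  gear 0: T0=24, direction=positive, advance = 23 mod 24 = 23 teeth = 23/24 turn
  gear 1: T1=19, direction=negative, advance = 23 mod 19 = 4 teeth = 4/19 turn
Gear 1: 23 mod 19 = 4
Fraction = 4 / 19 = 4/19 (gcd(4,19)=1) = 4/19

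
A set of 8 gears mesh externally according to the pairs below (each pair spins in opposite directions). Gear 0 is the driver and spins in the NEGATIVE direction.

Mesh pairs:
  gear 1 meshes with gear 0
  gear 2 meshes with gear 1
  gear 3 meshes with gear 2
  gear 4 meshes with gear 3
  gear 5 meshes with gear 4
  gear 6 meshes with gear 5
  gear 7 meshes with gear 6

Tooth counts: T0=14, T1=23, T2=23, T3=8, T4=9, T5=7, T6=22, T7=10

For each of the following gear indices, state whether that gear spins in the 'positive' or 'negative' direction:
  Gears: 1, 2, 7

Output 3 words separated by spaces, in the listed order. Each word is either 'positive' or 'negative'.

Gear 0 (driver): negative (depth 0)
  gear 1: meshes with gear 0 -> depth 1 -> positive (opposite of gear 0)
  gear 2: meshes with gear 1 -> depth 2 -> negative (opposite of gear 1)
  gear 3: meshes with gear 2 -> depth 3 -> positive (opposite of gear 2)
  gear 4: meshes with gear 3 -> depth 4 -> negative (opposite of gear 3)
  gear 5: meshes with gear 4 -> depth 5 -> positive (opposite of gear 4)
  gear 6: meshes with gear 5 -> depth 6 -> negative (opposite of gear 5)
  gear 7: meshes with gear 6 -> depth 7 -> positive (opposite of gear 6)
Queried indices 1, 2, 7 -> positive, negative, positive

Answer: positive negative positive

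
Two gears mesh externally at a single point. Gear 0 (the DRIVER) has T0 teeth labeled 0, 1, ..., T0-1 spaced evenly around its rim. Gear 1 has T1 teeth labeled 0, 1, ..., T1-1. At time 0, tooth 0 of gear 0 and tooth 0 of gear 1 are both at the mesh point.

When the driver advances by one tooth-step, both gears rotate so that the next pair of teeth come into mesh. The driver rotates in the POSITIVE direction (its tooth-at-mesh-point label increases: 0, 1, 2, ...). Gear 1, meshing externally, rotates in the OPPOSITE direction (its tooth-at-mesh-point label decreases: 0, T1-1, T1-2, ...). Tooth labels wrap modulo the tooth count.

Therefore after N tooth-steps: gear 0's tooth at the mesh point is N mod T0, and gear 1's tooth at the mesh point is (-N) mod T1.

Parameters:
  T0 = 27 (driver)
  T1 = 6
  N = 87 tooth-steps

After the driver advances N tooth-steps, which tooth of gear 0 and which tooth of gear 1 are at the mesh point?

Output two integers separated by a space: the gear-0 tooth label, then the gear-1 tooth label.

Answer: 6 3

Derivation:
Gear 0 (driver, T0=27): tooth at mesh = N mod T0
  87 = 3 * 27 + 6, so 87 mod 27 = 6
  gear 0 tooth = 6
Gear 1 (driven, T1=6): tooth at mesh = (-N) mod T1
  87 = 14 * 6 + 3, so 87 mod 6 = 3
  (-87) mod 6 = (-3) mod 6 = 6 - 3 = 3
Mesh after 87 steps: gear-0 tooth 6 meets gear-1 tooth 3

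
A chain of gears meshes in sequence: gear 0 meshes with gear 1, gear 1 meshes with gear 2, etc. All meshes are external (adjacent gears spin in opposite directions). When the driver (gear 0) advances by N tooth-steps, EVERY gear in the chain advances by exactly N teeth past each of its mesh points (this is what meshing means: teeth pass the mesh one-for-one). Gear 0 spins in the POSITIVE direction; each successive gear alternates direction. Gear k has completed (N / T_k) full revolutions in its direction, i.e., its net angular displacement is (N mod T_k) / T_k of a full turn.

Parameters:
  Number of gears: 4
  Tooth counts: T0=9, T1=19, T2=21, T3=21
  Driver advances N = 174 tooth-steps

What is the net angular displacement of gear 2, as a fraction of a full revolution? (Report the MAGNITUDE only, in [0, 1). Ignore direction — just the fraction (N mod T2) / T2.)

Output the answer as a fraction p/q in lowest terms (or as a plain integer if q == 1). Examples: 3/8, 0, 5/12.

Answer: 2/7

Derivation:
Chain of 4 gears, tooth counts: [9, 19, 21, 21]
  gear 0: T0=9, direction=positive, advance = 174 mod 9 = 3 teeth = 3/9 turn
  gear 1: T1=19, direction=negative, advance = 174 mod 19 = 3 teeth = 3/19 turn
  gear 2: T2=21, direction=positive, advance = 174 mod 21 = 6 teeth = 6/21 turn
  gear 3: T3=21, direction=negative, advance = 174 mod 21 = 6 teeth = 6/21 turn
Gear 2: 174 mod 21 = 6
Fraction = 6 / 21 = 2/7 (gcd(6,21)=3) = 2/7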